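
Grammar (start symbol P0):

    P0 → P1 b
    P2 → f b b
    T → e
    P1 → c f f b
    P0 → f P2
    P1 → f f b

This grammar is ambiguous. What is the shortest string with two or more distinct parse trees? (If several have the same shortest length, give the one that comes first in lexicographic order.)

f f b b

length 4: f f b b has 2 parse trees

Two derivations of f f b b:
  P0 ⇒ P1 b ⇒ f f b b
  P0 ⇒ f P2 ⇒ f f b b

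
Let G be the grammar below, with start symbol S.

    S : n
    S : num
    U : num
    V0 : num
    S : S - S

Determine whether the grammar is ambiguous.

Witness: n - n - n

Derivation 1: S ⇒ S - S ⇒ n - S ⇒ n - S - S ⇒ n - n - S ⇒ n - n - n
Derivation 2: S ⇒ S - S ⇒ S - S - S ⇒ n - S - S ⇒ n - n - S ⇒ n - n - n

Two distinct leftmost derivations for the same string.

Ambiguous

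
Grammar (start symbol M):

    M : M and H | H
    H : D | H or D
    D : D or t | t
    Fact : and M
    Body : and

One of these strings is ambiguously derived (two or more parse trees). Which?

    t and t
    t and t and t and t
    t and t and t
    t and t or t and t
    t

t and t or t and t

t and t: 1 tree
t and t and t and t: 1 tree
t and t and t: 1 tree
t and t or t and t: 2 trees
t: 1 tree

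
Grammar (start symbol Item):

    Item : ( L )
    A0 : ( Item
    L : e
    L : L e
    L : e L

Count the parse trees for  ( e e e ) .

4

Parse trees for ( e e e ):
  [Item ( [L [L [L e] e] e] )]
  [Item ( [L [L e [L e]] e] )]
  [Item ( [L e [L [L e] e]] )]
  [Item ( [L e [L e [L e]]] )]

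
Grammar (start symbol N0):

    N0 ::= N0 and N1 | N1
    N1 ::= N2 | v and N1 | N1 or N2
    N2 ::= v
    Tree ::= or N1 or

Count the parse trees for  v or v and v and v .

2

Parse trees for v or v and v and v:
  [N0 [N0 [N1 [N1 [N2 v]] or [N2 v]]] and [N1 v and [N1 [N2 v]]]]
  [N0 [N0 [N0 [N1 [N1 [N2 v]] or [N2 v]]] and [N1 [N2 v]]] and [N1 [N2 v]]]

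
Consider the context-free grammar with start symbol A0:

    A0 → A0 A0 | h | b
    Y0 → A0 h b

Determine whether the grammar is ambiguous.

Ambiguous

Witness: b b b

Derivation 1: A0 ⇒ A0 A0 ⇒ A0 A0 A0 ⇒ b A0 A0 ⇒ b b A0 ⇒ b b b
Derivation 2: A0 ⇒ A0 A0 ⇒ b A0 ⇒ b A0 A0 ⇒ b b A0 ⇒ b b b

Two distinct leftmost derivations for the same string.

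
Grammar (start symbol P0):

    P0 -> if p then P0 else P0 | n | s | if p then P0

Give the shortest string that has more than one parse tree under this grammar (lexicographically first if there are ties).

length 1: no string has ≥2 trees
length 4: no string has ≥2 trees
length 6: no string has ≥2 trees
length 7: no string has ≥2 trees
length 9: if p then if p then n else n has 2 parse trees

Two derivations of if p then if p then n else n:
  P0 ⇒ if p then P0 else P0 ⇒ if p then if p then P0 else P0 ⇒ if p then if p then n else P0 ⇒ if p then if p then n else n
  P0 ⇒ if p then P0 ⇒ if p then if p then P0 else P0 ⇒ if p then if p then n else P0 ⇒ if p then if p then n else n

if p then if p then n else n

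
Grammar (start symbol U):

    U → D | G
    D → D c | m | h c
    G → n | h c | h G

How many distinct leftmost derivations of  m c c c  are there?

Parse trees for m c c c:
  [U [D [D [D [D m] c] c] c]]

1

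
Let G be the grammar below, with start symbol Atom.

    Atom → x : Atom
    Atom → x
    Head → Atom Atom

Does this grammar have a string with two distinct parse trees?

Only Atom is reachable from Atom; ignoring the rest: The reachable grammar is A → atom sep A | atom. Each atom is followed by either the separator (recurse) or end-of-string (stop) — no choice point.

Unambiguous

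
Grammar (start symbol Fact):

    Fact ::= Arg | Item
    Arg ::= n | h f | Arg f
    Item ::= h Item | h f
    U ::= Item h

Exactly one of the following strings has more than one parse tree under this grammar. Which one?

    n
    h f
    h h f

n: 1 tree
h f: 2 trees
h h f: 1 tree

h f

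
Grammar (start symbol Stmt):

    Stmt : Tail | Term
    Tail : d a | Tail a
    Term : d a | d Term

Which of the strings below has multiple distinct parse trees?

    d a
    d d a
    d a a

d a: 2 trees
d d a: 1 tree
d a a: 1 tree

d a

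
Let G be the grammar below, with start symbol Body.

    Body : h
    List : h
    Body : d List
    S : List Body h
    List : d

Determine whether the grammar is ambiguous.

(S is unreachable from Body, so its rules don't affect L(Body).) The reachable rules are right-linear with at most one rule per (nonterminal, next-terminal) pair. Each input token forces the next rule, so parsing is deterministic.

Unambiguous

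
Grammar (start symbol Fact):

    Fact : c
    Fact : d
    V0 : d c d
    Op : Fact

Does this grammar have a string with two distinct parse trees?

Unambiguous

(V0, Op are unreachable from Fact, so their rules don't affect L(Fact).) The reachable rules are right-linear with at most one rule per (nonterminal, next-terminal) pair. Each input token forces the next rule, so parsing is deterministic.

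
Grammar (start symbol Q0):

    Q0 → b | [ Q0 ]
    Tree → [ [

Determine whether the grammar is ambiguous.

Unambiguous

(Tree is unreachable from Q0, so its rules don't affect L(Q0).) Each string is a nest of matched brackets around a single atom. An opening bracket forces the recursive rule; an atom forces the base rule.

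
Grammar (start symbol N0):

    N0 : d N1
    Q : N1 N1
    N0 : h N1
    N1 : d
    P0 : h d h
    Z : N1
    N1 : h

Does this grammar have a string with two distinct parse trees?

(Z, P0, Q are unreachable from N0, so their rules don't affect L(N0).) The reachable rules are right-linear with at most one rule per (nonterminal, next-terminal) pair. Each input token forces the next rule, so parsing is deterministic.

Unambiguous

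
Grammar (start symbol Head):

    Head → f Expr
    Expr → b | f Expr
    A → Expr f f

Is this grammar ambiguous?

(A is unreachable from Head, so its rules don't affect L(Head).) The reachable rules are right-linear with at most one rule per (nonterminal, next-terminal) pair. Each input token forces the next rule, so parsing is deterministic.

Unambiguous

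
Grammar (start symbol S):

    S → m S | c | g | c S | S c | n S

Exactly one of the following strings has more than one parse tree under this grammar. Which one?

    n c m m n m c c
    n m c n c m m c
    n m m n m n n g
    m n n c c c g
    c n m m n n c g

n c m m n m c c

n c m m n m c c: 8 trees
n m c n c m m c: 1 tree
n m m n m n n g: 1 tree
m n n c c c g: 1 tree
c n m m n n c g: 1 tree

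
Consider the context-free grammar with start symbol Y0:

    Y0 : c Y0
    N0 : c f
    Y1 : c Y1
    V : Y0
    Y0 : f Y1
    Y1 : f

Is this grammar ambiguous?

Unambiguous

Only Y0, Y1 are reachable from Y0; ignoring the rest: Each reachable nonterminal has at most one production per leading terminal, and all productions are right-linear; the derivation is determined token-by-token.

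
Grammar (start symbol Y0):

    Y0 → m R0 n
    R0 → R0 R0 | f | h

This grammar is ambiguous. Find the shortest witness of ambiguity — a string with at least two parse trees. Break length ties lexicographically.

m f f f n

length 3: no string has ≥2 trees
length 4: no string has ≥2 trees
length 5: m f f f n has 2 parse trees

Two derivations of m f f f n:
  Y0 ⇒ m R0 n ⇒ m R0 R0 n ⇒ m R0 R0 R0 n ⇒ m f R0 R0 n ⇒ m f f R0 n ⇒ m f f f n
  Y0 ⇒ m R0 n ⇒ m R0 R0 n ⇒ m f R0 n ⇒ m f R0 R0 n ⇒ m f f R0 n ⇒ m f f f n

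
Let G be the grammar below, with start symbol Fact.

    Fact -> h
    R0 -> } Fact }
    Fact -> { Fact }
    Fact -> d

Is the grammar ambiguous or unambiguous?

Unambiguous

Only Fact is reachable from Fact; ignoring the rest: Each string is a nest of matched brackets around a single atom. An opening bracket forces the recursive rule; an atom forces the base rule.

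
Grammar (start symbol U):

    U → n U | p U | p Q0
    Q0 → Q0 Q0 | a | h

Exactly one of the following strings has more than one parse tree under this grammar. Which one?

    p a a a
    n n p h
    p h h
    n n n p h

p a a a

p a a a: 2 trees
n n p h: 1 tree
p h h: 1 tree
n n n p h: 1 tree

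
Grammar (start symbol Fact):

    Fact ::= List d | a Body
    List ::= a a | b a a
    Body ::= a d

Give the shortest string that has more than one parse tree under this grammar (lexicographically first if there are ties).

a a d

length 3: a a d has 2 parse trees

Two derivations of a a d:
  Fact ⇒ List d ⇒ a a d
  Fact ⇒ a Body ⇒ a a d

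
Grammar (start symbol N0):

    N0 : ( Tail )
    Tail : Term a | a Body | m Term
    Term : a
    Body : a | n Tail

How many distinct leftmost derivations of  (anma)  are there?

1

Parse trees for (anma):
  [N0 ( [Tail a [Body n [Tail m [Term a]]]] )]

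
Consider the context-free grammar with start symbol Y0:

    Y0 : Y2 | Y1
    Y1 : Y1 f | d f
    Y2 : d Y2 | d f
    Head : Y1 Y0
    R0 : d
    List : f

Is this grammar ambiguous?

Ambiguous

Witness: d f

Derivation 1: Y0 ⇒ Y2 ⇒ d f
Derivation 2: Y0 ⇒ Y1 ⇒ d f

Two distinct leftmost derivations for the same string.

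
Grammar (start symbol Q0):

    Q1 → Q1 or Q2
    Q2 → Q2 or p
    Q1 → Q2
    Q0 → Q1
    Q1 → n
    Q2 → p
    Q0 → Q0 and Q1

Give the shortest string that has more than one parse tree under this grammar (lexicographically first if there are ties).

p or p

length 1: no string has ≥2 trees
length 3: p or p has 2 parse trees

Two derivations of p or p:
  Q0 ⇒ Q1 ⇒ Q1 or Q2 ⇒ Q2 or Q2 ⇒ p or Q2 ⇒ p or p
  Q0 ⇒ Q1 ⇒ Q2 ⇒ Q2 or p ⇒ p or p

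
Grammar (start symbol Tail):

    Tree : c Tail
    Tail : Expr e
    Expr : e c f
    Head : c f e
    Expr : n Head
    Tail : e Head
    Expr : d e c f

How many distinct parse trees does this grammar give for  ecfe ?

Parse trees for ecfe:
  [Tail [Expr e c f] e]
  [Tail e [Head c f e]]

2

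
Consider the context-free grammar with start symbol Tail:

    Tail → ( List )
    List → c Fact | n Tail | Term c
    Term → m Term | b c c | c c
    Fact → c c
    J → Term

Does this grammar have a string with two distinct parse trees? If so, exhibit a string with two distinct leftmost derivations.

Ambiguous

Witness: ( c c c )

Derivation 1: Tail ⇒ ( List ) ⇒ ( c Fact ) ⇒ ( c c c )
Derivation 2: Tail ⇒ ( List ) ⇒ ( Term c ) ⇒ ( c c c )

Two distinct leftmost derivations for the same string.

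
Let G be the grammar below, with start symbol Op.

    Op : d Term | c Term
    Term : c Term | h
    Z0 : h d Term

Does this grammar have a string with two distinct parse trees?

Only Op, Term are reachable from Op; ignoring the rest: Restricted to the reachable nonterminals, every rule has the form A → t or A → t B, and no two rules for the same A share a first terminal. The grammar encodes a DFA — one run per string.

Unambiguous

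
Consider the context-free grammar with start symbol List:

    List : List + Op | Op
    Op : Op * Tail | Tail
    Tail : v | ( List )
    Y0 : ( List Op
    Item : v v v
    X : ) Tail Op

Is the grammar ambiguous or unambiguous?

Only List, Op, Tail are reachable from List; ignoring the rest: This is a standard precedence ladder (List over Op over Tail), with each level left-recursive on its own operator ('+' at List, '*' at Op). That structure is LR(1), hence unambiguous.

Unambiguous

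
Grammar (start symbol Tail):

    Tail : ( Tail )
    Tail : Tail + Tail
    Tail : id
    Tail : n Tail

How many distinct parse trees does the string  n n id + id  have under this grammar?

3

Parse trees for n n id + id:
  [Tail [Tail n [Tail n [Tail id]]] + [Tail id]]
  [Tail n [Tail [Tail n [Tail id]] + [Tail id]]]
  [Tail n [Tail n [Tail [Tail id] + [Tail id]]]]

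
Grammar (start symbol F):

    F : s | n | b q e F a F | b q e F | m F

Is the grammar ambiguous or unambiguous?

Ambiguous

Witness: b q e b q e n a n

Derivation 1: F ⇒ b q e F a F ⇒ b q e b q e F a F ⇒ b q e b q e n a F ⇒ b q e b q e n a n
Derivation 2: F ⇒ b q e F ⇒ b q e b q e F a F ⇒ b q e b q e n a F ⇒ b q e b q e n a n

Two distinct leftmost derivations for the same string.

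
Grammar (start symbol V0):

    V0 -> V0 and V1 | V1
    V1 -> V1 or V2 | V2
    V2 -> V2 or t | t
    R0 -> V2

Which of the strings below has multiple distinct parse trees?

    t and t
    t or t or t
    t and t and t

t and t: 1 tree
t or t or t: 4 trees
t and t and t: 1 tree

t or t or t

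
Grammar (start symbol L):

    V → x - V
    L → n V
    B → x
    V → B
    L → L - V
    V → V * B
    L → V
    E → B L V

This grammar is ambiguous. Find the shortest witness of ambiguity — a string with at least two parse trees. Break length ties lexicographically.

x - x

length 1: no string has ≥2 trees
length 2: no string has ≥2 trees
length 3: x - x has 2 parse trees

Two derivations of x - x:
  L ⇒ L - V ⇒ V - V ⇒ B - V ⇒ x - V ⇒ x - B ⇒ x - x
  L ⇒ V ⇒ x - V ⇒ x - B ⇒ x - x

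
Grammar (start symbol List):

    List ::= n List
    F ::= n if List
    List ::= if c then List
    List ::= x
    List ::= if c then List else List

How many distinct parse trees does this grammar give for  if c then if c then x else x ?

2

Parse trees for if c then if c then x else x:
  [List if c then [List if c then [List x] else [List x]]]
  [List if c then [List if c then [List x]] else [List x]]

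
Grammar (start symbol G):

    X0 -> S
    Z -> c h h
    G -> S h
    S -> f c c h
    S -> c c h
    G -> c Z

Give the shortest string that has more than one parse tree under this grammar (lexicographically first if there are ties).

length 4: c c h h has 2 parse trees

Two derivations of c c h h:
  G ⇒ S h ⇒ c c h h
  G ⇒ c Z ⇒ c c h h

c c h h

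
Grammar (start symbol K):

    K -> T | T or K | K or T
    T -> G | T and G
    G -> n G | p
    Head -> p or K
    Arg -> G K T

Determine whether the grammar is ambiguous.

Ambiguous

Witness: p or p

Derivation 1: K ⇒ T or K ⇒ G or K ⇒ p or K ⇒ p or T ⇒ p or G ⇒ p or p
Derivation 2: K ⇒ K or T ⇒ T or T ⇒ G or T ⇒ p or T ⇒ p or G ⇒ p or p

Two distinct leftmost derivations for the same string.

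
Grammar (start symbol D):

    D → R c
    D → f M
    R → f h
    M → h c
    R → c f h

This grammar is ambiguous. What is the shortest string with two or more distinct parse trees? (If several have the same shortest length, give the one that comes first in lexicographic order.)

length 3: f h c has 2 parse trees

Two derivations of f h c:
  D ⇒ R c ⇒ f h c
  D ⇒ f M ⇒ f h c

f h c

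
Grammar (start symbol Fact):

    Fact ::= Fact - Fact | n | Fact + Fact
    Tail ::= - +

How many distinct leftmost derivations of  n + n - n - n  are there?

Parse trees for n + n - n - n:
  [Fact [Fact [Fact n] + [Fact n]] - [Fact [Fact n] - [Fact n]]]
  [Fact [Fact [Fact [Fact n] + [Fact n]] - [Fact n]] - [Fact n]]
  [Fact [Fact [Fact n] + [Fact [Fact n] - [Fact n]]] - [Fact n]]
  [Fact [Fact n] + [Fact [Fact n] - [Fact [Fact n] - [Fact n]]]]
  [Fact [Fact n] + [Fact [Fact [Fact n] - [Fact n]] - [Fact n]]]

5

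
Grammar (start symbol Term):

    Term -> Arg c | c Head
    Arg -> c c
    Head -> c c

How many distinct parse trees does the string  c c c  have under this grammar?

2

Parse trees for c c c:
  [Term [Arg c c] c]
  [Term c [Head c c]]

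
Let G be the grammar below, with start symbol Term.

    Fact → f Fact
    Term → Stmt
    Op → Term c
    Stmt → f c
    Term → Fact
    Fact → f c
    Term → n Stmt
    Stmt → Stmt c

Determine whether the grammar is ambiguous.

Witness: f c

Derivation 1: Term ⇒ Stmt ⇒ f c
Derivation 2: Term ⇒ Fact ⇒ f c

Two distinct leftmost derivations for the same string.

Ambiguous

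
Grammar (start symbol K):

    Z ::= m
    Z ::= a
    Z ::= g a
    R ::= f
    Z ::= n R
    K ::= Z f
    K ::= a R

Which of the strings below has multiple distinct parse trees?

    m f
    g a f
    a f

m f: 1 tree
g a f: 1 tree
a f: 2 trees

a f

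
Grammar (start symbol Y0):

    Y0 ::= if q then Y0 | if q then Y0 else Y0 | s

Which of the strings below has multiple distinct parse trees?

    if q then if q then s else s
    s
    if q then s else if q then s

if q then if q then s else s: 2 trees
s: 1 tree
if q then s else if q then s: 1 tree

if q then if q then s else s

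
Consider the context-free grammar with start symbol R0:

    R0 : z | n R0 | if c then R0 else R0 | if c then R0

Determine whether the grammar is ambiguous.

Ambiguous

Witness: if c then if c then z else z

Derivation 1: R0 ⇒ if c then R0 else R0 ⇒ if c then if c then R0 else R0 ⇒ if c then if c then z else R0 ⇒ if c then if c then z else z
Derivation 2: R0 ⇒ if c then R0 ⇒ if c then if c then R0 else R0 ⇒ if c then if c then z else R0 ⇒ if c then if c then z else z

Two distinct leftmost derivations for the same string.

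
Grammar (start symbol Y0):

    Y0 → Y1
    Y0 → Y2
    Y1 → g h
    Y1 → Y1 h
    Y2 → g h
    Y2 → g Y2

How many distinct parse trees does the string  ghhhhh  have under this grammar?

1

Parse trees for ghhhhh:
  [Y0 [Y1 [Y1 [Y1 [Y1 [Y1 g h] h] h] h] h]]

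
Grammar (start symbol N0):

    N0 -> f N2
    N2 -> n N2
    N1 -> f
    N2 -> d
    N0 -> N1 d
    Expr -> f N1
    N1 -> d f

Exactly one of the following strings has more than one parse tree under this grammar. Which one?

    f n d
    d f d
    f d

f d

f n d: 1 tree
d f d: 1 tree
f d: 2 trees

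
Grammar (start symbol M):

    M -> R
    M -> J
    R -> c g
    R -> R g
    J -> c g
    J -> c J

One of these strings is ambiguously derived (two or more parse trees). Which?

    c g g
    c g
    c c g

c g

c g g: 1 tree
c g: 2 trees
c c g: 1 tree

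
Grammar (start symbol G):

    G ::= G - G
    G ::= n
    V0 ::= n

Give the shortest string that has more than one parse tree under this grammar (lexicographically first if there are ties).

length 1: no string has ≥2 trees
length 3: no string has ≥2 trees
length 5: n - n - n has 2 parse trees

Two derivations of n - n - n:
  G ⇒ G - G ⇒ G - G - G ⇒ n - G - G ⇒ n - n - G ⇒ n - n - n
  G ⇒ G - G ⇒ n - G ⇒ n - G - G ⇒ n - n - G ⇒ n - n - n

n - n - n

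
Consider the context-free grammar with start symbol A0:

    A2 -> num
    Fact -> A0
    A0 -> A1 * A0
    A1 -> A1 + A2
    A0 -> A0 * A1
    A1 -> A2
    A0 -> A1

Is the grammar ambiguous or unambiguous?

Witness: num * num

Derivation 1: A0 ⇒ A1 * A0 ⇒ A2 * A0 ⇒ num * A0 ⇒ num * A1 ⇒ num * A2 ⇒ num * num
Derivation 2: A0 ⇒ A0 * A1 ⇒ A1 * A1 ⇒ A2 * A1 ⇒ num * A1 ⇒ num * A2 ⇒ num * num

Two distinct leftmost derivations for the same string.

Ambiguous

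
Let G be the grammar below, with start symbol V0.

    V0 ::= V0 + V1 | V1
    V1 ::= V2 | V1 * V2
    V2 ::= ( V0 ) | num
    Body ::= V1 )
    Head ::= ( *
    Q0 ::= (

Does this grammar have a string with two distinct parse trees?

Unambiguous

(Body, Head, Q0 are unreachable from V0, so their rules don't affect L(V0).) This is a standard precedence ladder (V0 over V1 over V2), with each level left-recursive on its own operator ('+' at V0, '*' at V1). That structure is LR(1), hence unambiguous.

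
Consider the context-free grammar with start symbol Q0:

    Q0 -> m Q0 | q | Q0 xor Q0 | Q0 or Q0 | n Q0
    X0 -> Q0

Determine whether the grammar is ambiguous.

Witness: m q or q

Derivation 1: Q0 ⇒ m Q0 ⇒ m Q0 or Q0 ⇒ m q or Q0 ⇒ m q or q
Derivation 2: Q0 ⇒ Q0 or Q0 ⇒ m Q0 or Q0 ⇒ m q or Q0 ⇒ m q or q

Two distinct leftmost derivations for the same string.

Ambiguous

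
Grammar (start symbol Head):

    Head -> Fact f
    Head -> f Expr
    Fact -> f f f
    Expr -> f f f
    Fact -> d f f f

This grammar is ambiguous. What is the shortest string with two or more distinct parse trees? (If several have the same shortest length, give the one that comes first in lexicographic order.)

length 4: f f f f has 2 parse trees

Two derivations of f f f f:
  Head ⇒ Fact f ⇒ f f f f
  Head ⇒ f Expr ⇒ f f f f

f f f f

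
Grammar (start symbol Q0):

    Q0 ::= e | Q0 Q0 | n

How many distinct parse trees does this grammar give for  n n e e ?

Parse trees for n n e e:
  [Q0 [Q0 n] [Q0 [Q0 n] [Q0 [Q0 e] [Q0 e]]]]
  [Q0 [Q0 n] [Q0 [Q0 [Q0 n] [Q0 e]] [Q0 e]]]
  [Q0 [Q0 [Q0 n] [Q0 n]] [Q0 [Q0 e] [Q0 e]]]
  [Q0 [Q0 [Q0 n] [Q0 [Q0 n] [Q0 e]]] [Q0 e]]
  [Q0 [Q0 [Q0 [Q0 n] [Q0 n]] [Q0 e]] [Q0 e]]

5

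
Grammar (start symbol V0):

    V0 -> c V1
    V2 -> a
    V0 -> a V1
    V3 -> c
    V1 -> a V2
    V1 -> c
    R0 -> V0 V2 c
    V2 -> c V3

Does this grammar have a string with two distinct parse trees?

Unambiguous

(R0 is unreachable from V0, so its rules don't affect L(V0).) Restricted to the reachable nonterminals, every rule has the form A → t or A → t B, and no two rules for the same A share a first terminal. The grammar encodes a DFA — one run per string.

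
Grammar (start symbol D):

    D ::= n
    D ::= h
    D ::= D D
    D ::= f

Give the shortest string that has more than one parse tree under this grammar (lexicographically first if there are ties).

length 1: no string has ≥2 trees
length 2: no string has ≥2 trees
length 3: f f f has 2 parse trees

Two derivations of f f f:
  D ⇒ D D ⇒ D D D ⇒ f D D ⇒ f f D ⇒ f f f
  D ⇒ D D ⇒ f D ⇒ f D D ⇒ f f D ⇒ f f f

f f f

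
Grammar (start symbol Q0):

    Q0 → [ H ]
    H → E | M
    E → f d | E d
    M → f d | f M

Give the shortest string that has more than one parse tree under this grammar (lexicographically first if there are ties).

length 4: [ f d ] has 2 parse trees

Two derivations of [ f d ]:
  Q0 ⇒ [ H ] ⇒ [ E ] ⇒ [ f d ]
  Q0 ⇒ [ H ] ⇒ [ M ] ⇒ [ f d ]

[ f d ]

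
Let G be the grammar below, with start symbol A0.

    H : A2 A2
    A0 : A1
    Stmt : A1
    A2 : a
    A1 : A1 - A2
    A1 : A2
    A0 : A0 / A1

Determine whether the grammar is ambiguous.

Unambiguous

(H, Stmt are unreachable from A0, so their rules don't affect L(A0).) A0 → A0 / A1 | A1  ;  A1 → A1 - A2 | A2  — a left-associative chain with A2 at the bottom. Each string factors uniquely by precedence.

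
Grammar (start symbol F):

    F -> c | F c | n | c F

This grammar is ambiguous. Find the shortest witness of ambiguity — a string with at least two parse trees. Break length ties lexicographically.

length 1: no string has ≥2 trees
length 2: c c has 2 parse trees

Two derivations of c c:
  F ⇒ F c ⇒ c c
  F ⇒ c F ⇒ c c

c c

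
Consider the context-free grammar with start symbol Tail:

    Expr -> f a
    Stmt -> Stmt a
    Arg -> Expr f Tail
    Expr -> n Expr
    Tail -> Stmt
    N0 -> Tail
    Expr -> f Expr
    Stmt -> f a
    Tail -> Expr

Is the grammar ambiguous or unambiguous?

Witness: f a

Derivation 1: Tail ⇒ Stmt ⇒ f a
Derivation 2: Tail ⇒ Expr ⇒ f a

Two distinct leftmost derivations for the same string.

Ambiguous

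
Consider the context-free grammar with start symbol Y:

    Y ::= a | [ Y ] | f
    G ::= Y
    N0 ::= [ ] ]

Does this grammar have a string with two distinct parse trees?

(G, N0 are unreachable from Y, so their rules don't affect L(Y).) Each string is a nest of matched brackets around a single atom. An opening bracket forces the recursive rule; an atom forces the base rule.

Unambiguous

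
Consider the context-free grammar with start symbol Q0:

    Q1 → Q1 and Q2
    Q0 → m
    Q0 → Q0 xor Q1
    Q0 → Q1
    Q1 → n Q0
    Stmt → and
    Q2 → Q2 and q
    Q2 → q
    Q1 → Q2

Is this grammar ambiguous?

Witness: q and q

Derivation 1: Q0 ⇒ Q1 ⇒ Q1 and Q2 ⇒ Q2 and Q2 ⇒ q and Q2 ⇒ q and q
Derivation 2: Q0 ⇒ Q1 ⇒ Q2 ⇒ Q2 and q ⇒ q and q

Two distinct leftmost derivations for the same string.

Ambiguous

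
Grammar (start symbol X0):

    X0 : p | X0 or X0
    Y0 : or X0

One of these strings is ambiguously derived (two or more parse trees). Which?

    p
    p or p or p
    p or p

p or p or p

p: 1 tree
p or p or p: 2 trees
p or p: 1 tree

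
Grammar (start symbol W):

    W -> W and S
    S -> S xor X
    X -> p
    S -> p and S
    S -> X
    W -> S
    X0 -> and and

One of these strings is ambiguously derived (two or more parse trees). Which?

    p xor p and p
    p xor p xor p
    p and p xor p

p xor p and p: 1 tree
p xor p xor p: 1 tree
p and p xor p: 3 trees

p and p xor p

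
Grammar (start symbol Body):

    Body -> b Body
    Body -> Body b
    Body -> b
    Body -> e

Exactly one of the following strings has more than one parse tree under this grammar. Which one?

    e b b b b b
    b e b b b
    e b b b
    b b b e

e b b b b b: 1 tree
b e b b b: 4 trees
e b b b: 1 tree
b b b e: 1 tree

b e b b b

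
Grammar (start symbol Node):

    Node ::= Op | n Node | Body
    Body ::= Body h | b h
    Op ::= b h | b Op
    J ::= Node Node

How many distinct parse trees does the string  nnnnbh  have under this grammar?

Parse trees for nnnnbh:
  [Node n [Node n [Node n [Node n [Node [Op b h]]]]]]
  [Node n [Node n [Node n [Node n [Node [Body b h]]]]]]

2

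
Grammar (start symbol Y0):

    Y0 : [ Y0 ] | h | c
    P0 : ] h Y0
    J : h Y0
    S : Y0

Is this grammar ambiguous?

(P0, J, S are unreachable from Y0, so their rules don't affect L(Y0).) L(Y0) is { openⁿ atom closeⁿ : n ≥ 0 }. The bracket depth fixes n, and the derivation is forced at every step.

Unambiguous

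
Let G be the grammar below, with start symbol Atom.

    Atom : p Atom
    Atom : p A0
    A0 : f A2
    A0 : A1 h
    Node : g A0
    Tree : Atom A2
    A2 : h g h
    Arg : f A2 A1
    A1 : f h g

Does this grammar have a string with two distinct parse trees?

Witness: p f h g h

Derivation 1: Atom ⇒ p A0 ⇒ p f A2 ⇒ p f h g h
Derivation 2: Atom ⇒ p A0 ⇒ p A1 h ⇒ p f h g h

Two distinct leftmost derivations for the same string.

Ambiguous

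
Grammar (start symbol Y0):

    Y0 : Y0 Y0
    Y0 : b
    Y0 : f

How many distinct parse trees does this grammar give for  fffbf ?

Parse trees for fffbf (showing first 6 of 14):
  [Y0 [Y0 f] [Y0 [Y0 f] [Y0 [Y0 f] [Y0 [Y0 b] [Y0 f]]]]]
  [Y0 [Y0 f] [Y0 [Y0 f] [Y0 [Y0 [Y0 f] [Y0 b]] [Y0 f]]]]
  [Y0 [Y0 f] [Y0 [Y0 [Y0 f] [Y0 f]] [Y0 [Y0 b] [Y0 f]]]]
  [Y0 [Y0 f] [Y0 [Y0 [Y0 f] [Y0 [Y0 f] [Y0 b]]] [Y0 f]]]
  [Y0 [Y0 f] [Y0 [Y0 [Y0 [Y0 f] [Y0 f]] [Y0 b]] [Y0 f]]]
  [Y0 [Y0 [Y0 f] [Y0 f]] [Y0 [Y0 f] [Y0 [Y0 b] [Y0 f]]]]

14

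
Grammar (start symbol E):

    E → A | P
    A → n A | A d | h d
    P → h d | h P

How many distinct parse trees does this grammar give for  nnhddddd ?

Parse trees for nnhddddd (showing first 6 of 15):
  [E [A n [A n [A [A [A [A [A h d] d] d] d] d]]]]
  [E [A n [A [A n [A [A [A [A h d] d] d] d]] d]]]
  [E [A n [A [A [A n [A [A [A h d] d] d]] d] d]]]
  [E [A n [A [A [A [A n [A [A h d] d]] d] d] d]]]
  [E [A n [A [A [A [A [A n [A h d]] d] d] d] d]]]
  [E [A [A n [A n [A [A [A [A h d] d] d] d]]] d]]

15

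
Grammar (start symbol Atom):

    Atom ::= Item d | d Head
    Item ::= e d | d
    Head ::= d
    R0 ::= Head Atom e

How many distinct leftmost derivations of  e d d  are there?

1

Parse trees for e d d:
  [Atom [Item e d] d]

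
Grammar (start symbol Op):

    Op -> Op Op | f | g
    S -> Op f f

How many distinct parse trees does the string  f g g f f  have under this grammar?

Parse trees for f g g f f (showing first 6 of 14):
  [Op [Op f] [Op [Op g] [Op [Op g] [Op [Op f] [Op f]]]]]
  [Op [Op f] [Op [Op g] [Op [Op [Op g] [Op f]] [Op f]]]]
  [Op [Op f] [Op [Op [Op g] [Op g]] [Op [Op f] [Op f]]]]
  [Op [Op f] [Op [Op [Op g] [Op [Op g] [Op f]]] [Op f]]]
  [Op [Op f] [Op [Op [Op [Op g] [Op g]] [Op f]] [Op f]]]
  [Op [Op [Op f] [Op g]] [Op [Op g] [Op [Op f] [Op f]]]]

14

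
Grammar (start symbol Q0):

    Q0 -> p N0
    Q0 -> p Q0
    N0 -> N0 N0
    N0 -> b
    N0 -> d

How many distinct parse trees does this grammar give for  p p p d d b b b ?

Parse trees for p p p d d b b b (showing first 6 of 14):
  [Q0 p [Q0 p [Q0 p [N0 [N0 d] [N0 [N0 d] [N0 [N0 b] [N0 [N0 b] [N0 b]]]]]]]]
  [Q0 p [Q0 p [Q0 p [N0 [N0 d] [N0 [N0 d] [N0 [N0 [N0 b] [N0 b]] [N0 b]]]]]]]
  [Q0 p [Q0 p [Q0 p [N0 [N0 d] [N0 [N0 [N0 d] [N0 b]] [N0 [N0 b] [N0 b]]]]]]]
  [Q0 p [Q0 p [Q0 p [N0 [N0 d] [N0 [N0 [N0 d] [N0 [N0 b] [N0 b]]] [N0 b]]]]]]
  [Q0 p [Q0 p [Q0 p [N0 [N0 d] [N0 [N0 [N0 [N0 d] [N0 b]] [N0 b]] [N0 b]]]]]]
  [Q0 p [Q0 p [Q0 p [N0 [N0 [N0 d] [N0 d]] [N0 [N0 b] [N0 [N0 b] [N0 b]]]]]]]

14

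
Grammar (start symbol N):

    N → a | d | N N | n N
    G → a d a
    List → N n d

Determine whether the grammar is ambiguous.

Witness: a a a

Derivation 1: N ⇒ N N ⇒ a N ⇒ a N N ⇒ a a N ⇒ a a a
Derivation 2: N ⇒ N N ⇒ N N N ⇒ a N N ⇒ a a N ⇒ a a a

Two distinct leftmost derivations for the same string.

Ambiguous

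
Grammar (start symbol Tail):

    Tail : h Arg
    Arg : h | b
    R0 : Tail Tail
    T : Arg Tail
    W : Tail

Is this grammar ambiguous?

Unambiguous

(R0, T, W are unreachable from Tail, so their rules don't affect L(Tail).) Each reachable nonterminal has at most one production per leading terminal, and all productions are right-linear; the derivation is determined token-by-token.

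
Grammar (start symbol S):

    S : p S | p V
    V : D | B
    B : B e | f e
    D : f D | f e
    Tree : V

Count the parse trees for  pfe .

Parse trees for pfe:
  [S p [V [D f e]]]
  [S p [V [B f e]]]

2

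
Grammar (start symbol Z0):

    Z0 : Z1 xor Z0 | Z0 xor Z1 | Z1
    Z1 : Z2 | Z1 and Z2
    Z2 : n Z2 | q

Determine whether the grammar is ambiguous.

Witness: q xor q

Derivation 1: Z0 ⇒ Z1 xor Z0 ⇒ Z2 xor Z0 ⇒ q xor Z0 ⇒ q xor Z1 ⇒ q xor Z2 ⇒ q xor q
Derivation 2: Z0 ⇒ Z0 xor Z1 ⇒ Z1 xor Z1 ⇒ Z2 xor Z1 ⇒ q xor Z1 ⇒ q xor Z2 ⇒ q xor q

Two distinct leftmost derivations for the same string.

Ambiguous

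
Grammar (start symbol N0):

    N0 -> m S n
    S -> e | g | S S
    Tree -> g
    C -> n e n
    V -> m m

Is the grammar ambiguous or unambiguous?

Ambiguous

Witness: m e e e n

Derivation 1: N0 ⇒ m S n ⇒ m S S n ⇒ m e S n ⇒ m e S S n ⇒ m e e S n ⇒ m e e e n
Derivation 2: N0 ⇒ m S n ⇒ m S S n ⇒ m S S S n ⇒ m e S S n ⇒ m e e S n ⇒ m e e e n

Two distinct leftmost derivations for the same string.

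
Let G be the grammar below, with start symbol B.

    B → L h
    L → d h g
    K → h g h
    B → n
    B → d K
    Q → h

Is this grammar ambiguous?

Ambiguous

Witness: d h g h

Derivation 1: B ⇒ L h ⇒ d h g h
Derivation 2: B ⇒ d K ⇒ d h g h

Two distinct leftmost derivations for the same string.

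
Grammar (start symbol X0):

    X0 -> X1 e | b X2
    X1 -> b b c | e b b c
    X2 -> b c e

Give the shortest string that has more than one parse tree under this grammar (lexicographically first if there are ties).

b b c e

length 4: b b c e has 2 parse trees

Two derivations of b b c e:
  X0 ⇒ X1 e ⇒ b b c e
  X0 ⇒ b X2 ⇒ b b c e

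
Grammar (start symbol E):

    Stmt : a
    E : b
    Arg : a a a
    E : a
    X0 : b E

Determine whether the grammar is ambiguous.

Unambiguous

Only E is reachable from E; ignoring the rest: Each reachable nonterminal has at most one production per leading terminal, and all productions are right-linear; the derivation is determined token-by-token.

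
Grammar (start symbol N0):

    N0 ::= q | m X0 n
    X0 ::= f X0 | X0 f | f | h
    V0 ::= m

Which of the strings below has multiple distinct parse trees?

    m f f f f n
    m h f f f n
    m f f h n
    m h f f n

m f f f f n: 8 trees
m h f f f n: 1 tree
m f f h n: 1 tree
m h f f n: 1 tree

m f f f f n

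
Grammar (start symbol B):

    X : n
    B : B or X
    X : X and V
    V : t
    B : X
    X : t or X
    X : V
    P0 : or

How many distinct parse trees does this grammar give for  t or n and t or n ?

3

Parse trees for t or n and t or n:
  [B [B [B [X [V t]]] or [X [X n] and [V t]]] or [X n]]
  [B [B [X [X t or [X n]] and [V t]]] or [X n]]
  [B [B [X t or [X [X n] and [V t]]]] or [X n]]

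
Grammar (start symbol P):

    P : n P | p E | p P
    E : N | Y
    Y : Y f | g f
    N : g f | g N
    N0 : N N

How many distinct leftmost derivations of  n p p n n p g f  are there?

Parse trees for n p p n n p g f:
  [P n [P p [P p [P n [P n [P p [E [N g f]]]]]]]]
  [P n [P p [P p [P n [P n [P p [E [Y g f]]]]]]]]

2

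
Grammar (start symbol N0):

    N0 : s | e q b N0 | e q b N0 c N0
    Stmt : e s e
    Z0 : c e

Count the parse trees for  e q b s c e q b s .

Parse trees for e q b s c e q b s:
  [N0 e q b [N0 s] c [N0 e q b [N0 s]]]

1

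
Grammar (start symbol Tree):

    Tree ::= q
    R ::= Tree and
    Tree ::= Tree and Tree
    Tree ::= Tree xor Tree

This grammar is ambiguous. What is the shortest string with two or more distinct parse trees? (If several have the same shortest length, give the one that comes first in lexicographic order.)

length 1: no string has ≥2 trees
length 3: no string has ≥2 trees
length 5: q and q and q has 2 parse trees

Two derivations of q and q and q:
  Tree ⇒ Tree and Tree ⇒ q and Tree ⇒ q and Tree and Tree ⇒ q and q and Tree ⇒ q and q and q
  Tree ⇒ Tree and Tree ⇒ Tree and Tree and Tree ⇒ q and Tree and Tree ⇒ q and q and Tree ⇒ q and q and q

q and q and q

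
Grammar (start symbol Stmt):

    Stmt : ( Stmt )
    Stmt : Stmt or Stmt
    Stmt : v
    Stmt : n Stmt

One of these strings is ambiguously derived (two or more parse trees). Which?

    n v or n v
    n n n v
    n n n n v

n v or n v: 2 trees
n n n v: 1 tree
n n n n v: 1 tree

n v or n v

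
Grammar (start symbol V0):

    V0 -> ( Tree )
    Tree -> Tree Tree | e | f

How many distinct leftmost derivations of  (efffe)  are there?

14

Parse trees for (efffe) (showing first 6 of 14):
  [V0 ( [Tree [Tree e] [Tree [Tree f] [Tree [Tree f] [Tree [Tree f] [Tree e]]]]] )]
  [V0 ( [Tree [Tree e] [Tree [Tree f] [Tree [Tree [Tree f] [Tree f]] [Tree e]]]] )]
  [V0 ( [Tree [Tree e] [Tree [Tree [Tree f] [Tree f]] [Tree [Tree f] [Tree e]]]] )]
  [V0 ( [Tree [Tree e] [Tree [Tree [Tree f] [Tree [Tree f] [Tree f]]] [Tree e]]] )]
  [V0 ( [Tree [Tree e] [Tree [Tree [Tree [Tree f] [Tree f]] [Tree f]] [Tree e]]] )]
  [V0 ( [Tree [Tree [Tree e] [Tree f]] [Tree [Tree f] [Tree [Tree f] [Tree e]]]] )]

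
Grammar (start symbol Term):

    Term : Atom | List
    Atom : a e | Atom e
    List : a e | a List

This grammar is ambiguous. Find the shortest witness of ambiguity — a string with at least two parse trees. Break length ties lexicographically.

a e

length 2: a e has 2 parse trees

Two derivations of a e:
  Term ⇒ Atom ⇒ a e
  Term ⇒ List ⇒ a e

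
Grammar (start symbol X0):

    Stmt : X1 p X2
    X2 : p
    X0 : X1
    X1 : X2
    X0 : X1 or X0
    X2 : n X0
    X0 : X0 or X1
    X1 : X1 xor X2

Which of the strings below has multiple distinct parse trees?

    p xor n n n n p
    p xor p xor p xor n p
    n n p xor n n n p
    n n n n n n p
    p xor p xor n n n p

n n p xor n n n p

p xor n n n n p: 1 tree
p xor p xor p xor n p: 1 tree
n n p xor n n n p: 3 trees
n n n n n n p: 1 tree
p xor p xor n n n p: 1 tree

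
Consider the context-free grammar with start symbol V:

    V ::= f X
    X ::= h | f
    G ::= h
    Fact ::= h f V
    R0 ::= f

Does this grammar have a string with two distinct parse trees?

Unambiguous

(G, Fact, R0 are unreachable from V, so their rules don't affect L(V).) The reachable rules are right-linear with at most one rule per (nonterminal, next-terminal) pair. Each input token forces the next rule, so parsing is deterministic.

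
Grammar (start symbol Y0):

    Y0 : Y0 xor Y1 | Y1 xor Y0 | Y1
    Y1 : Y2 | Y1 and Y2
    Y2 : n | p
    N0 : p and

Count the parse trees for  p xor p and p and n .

Parse trees for p xor p and p and n:
  [Y0 [Y0 [Y1 [Y2 p]]] xor [Y1 [Y1 [Y1 [Y2 p]] and [Y2 p]] and [Y2 n]]]
  [Y0 [Y1 [Y2 p]] xor [Y0 [Y1 [Y1 [Y1 [Y2 p]] and [Y2 p]] and [Y2 n]]]]

2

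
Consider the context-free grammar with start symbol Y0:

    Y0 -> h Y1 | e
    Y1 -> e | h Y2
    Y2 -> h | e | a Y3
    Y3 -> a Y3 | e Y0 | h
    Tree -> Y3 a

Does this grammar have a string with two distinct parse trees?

(Tree is unreachable from Y0, so its rules don't affect L(Y0).) Each reachable nonterminal has at most one production per leading terminal, and all productions are right-linear; the derivation is determined token-by-token.

Unambiguous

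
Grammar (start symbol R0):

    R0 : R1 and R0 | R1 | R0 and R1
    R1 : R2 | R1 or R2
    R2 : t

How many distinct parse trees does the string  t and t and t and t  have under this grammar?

Parse trees for t and t and t and t:
  [R0 [R1 [R2 t]] and [R0 [R1 [R2 t]] and [R0 [R1 [R2 t]] and [R0 [R1 [R2 t]]]]]]
  [R0 [R1 [R2 t]] and [R0 [R1 [R2 t]] and [R0 [R0 [R1 [R2 t]]] and [R1 [R2 t]]]]]
  [R0 [R1 [R2 t]] and [R0 [R0 [R1 [R2 t]] and [R0 [R1 [R2 t]]]] and [R1 [R2 t]]]]
  [R0 [R1 [R2 t]] and [R0 [R0 [R0 [R1 [R2 t]]] and [R1 [R2 t]]] and [R1 [R2 t]]]]
  [R0 [R0 [R1 [R2 t]] and [R0 [R1 [R2 t]] and [R0 [R1 [R2 t]]]]] and [R1 [R2 t]]]
  [R0 [R0 [R1 [R2 t]] and [R0 [R0 [R1 [R2 t]]] and [R1 [R2 t]]]] and [R1 [R2 t]]]
  [R0 [R0 [R0 [R1 [R2 t]] and [R0 [R1 [R2 t]]]] and [R1 [R2 t]]] and [R1 [R2 t]]]
  [R0 [R0 [R0 [R0 [R1 [R2 t]]] and [R1 [R2 t]]] and [R1 [R2 t]]] and [R1 [R2 t]]]

8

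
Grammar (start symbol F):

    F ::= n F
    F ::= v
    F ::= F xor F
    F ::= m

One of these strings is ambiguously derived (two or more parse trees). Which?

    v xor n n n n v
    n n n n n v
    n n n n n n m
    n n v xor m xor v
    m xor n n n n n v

v xor n n n n v: 1 tree
n n n n n v: 1 tree
n n n n n n m: 1 tree
n n v xor m xor v: 9 trees
m xor n n n n n v: 1 tree

n n v xor m xor v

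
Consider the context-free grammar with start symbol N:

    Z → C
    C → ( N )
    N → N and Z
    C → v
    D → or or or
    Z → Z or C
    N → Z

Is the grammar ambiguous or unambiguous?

Unambiguous

Only N, Z, C are reachable from N; ignoring the rest: N → N and Z | Z  ;  Z → Z or C | C  — a left-associative chain with C at the bottom. Each string factors uniquely by precedence.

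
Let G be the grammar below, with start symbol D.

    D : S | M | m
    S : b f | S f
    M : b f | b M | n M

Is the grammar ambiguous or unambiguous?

Witness: b f

Derivation 1: D ⇒ S ⇒ b f
Derivation 2: D ⇒ M ⇒ b f

Two distinct leftmost derivations for the same string.

Ambiguous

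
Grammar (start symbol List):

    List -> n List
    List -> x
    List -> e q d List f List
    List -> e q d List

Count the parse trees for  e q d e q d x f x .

Parse trees for e q d e q d x f x:
  [List e q d [List e q d [List x]] f [List x]]
  [List e q d [List e q d [List x] f [List x]]]

2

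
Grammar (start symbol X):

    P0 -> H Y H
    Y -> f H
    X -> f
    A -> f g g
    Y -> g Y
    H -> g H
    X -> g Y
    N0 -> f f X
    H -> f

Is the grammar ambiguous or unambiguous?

(A, P0, N0 are unreachable from X, so their rules don't affect L(X).) The reachable rules are right-linear with at most one rule per (nonterminal, next-terminal) pair. Each input token forces the next rule, so parsing is deterministic.

Unambiguous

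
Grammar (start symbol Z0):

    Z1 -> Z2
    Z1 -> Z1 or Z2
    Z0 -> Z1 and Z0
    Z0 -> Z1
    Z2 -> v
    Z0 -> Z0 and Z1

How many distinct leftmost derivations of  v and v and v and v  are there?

Parse trees for v and v and v and v:
  [Z0 [Z1 [Z2 v]] and [Z0 [Z1 [Z2 v]] and [Z0 [Z1 [Z2 v]] and [Z0 [Z1 [Z2 v]]]]]]
  [Z0 [Z1 [Z2 v]] and [Z0 [Z1 [Z2 v]] and [Z0 [Z0 [Z1 [Z2 v]]] and [Z1 [Z2 v]]]]]
  [Z0 [Z1 [Z2 v]] and [Z0 [Z0 [Z1 [Z2 v]] and [Z0 [Z1 [Z2 v]]]] and [Z1 [Z2 v]]]]
  [Z0 [Z1 [Z2 v]] and [Z0 [Z0 [Z0 [Z1 [Z2 v]]] and [Z1 [Z2 v]]] and [Z1 [Z2 v]]]]
  [Z0 [Z0 [Z1 [Z2 v]] and [Z0 [Z1 [Z2 v]] and [Z0 [Z1 [Z2 v]]]]] and [Z1 [Z2 v]]]
  [Z0 [Z0 [Z1 [Z2 v]] and [Z0 [Z0 [Z1 [Z2 v]]] and [Z1 [Z2 v]]]] and [Z1 [Z2 v]]]
  [Z0 [Z0 [Z0 [Z1 [Z2 v]] and [Z0 [Z1 [Z2 v]]]] and [Z1 [Z2 v]]] and [Z1 [Z2 v]]]
  [Z0 [Z0 [Z0 [Z0 [Z1 [Z2 v]]] and [Z1 [Z2 v]]] and [Z1 [Z2 v]]] and [Z1 [Z2 v]]]

8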